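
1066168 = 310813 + 755355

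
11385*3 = 34155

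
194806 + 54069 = 248875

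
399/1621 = 399/1621 = 0.25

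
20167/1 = 20167 = 20167.00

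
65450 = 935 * 70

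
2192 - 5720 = - 3528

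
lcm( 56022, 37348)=112044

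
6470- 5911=559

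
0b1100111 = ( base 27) 3m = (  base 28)3J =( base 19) 58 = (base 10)103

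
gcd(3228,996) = 12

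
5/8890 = 1/1778 = 0.00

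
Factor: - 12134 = -2^1* 6067^1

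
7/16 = 7/16=0.44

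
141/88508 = 141/88508=0.00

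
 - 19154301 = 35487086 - 54641387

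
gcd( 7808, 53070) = 122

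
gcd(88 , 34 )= 2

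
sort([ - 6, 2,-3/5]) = [ - 6, - 3/5,2 ] 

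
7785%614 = 417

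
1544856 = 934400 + 610456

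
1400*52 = 72800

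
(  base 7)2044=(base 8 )1316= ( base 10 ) 718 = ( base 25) 13i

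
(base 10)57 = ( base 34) 1n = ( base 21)2f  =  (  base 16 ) 39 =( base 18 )33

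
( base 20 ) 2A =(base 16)32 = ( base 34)1G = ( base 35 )1f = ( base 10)50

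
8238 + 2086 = 10324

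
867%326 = 215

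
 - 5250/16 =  - 2625/8 = - 328.12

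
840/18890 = 84/1889 = 0.04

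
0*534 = 0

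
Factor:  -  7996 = -2^2*1999^1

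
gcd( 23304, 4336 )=8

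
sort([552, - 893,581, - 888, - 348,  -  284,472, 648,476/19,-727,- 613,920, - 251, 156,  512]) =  [-893, - 888, - 727, - 613, - 348,- 284, - 251, 476/19,156 , 472,512,552, 581,648,920] 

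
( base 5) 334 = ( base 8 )136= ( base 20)4e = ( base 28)3A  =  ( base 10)94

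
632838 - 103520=529318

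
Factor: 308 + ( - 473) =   -  3^1*5^1 * 11^1 = - 165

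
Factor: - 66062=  -2^1*17^1*29^1*67^1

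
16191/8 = 2023 + 7/8  =  2023.88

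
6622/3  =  6622/3 = 2207.33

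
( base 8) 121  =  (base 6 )213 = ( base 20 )41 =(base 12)69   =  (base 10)81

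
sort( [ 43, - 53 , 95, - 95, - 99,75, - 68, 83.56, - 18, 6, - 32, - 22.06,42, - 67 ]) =[ - 99, - 95,-68, - 67, - 53,  -  32, - 22.06, - 18, 6,42, 43,75,83.56,95] 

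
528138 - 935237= - 407099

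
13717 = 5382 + 8335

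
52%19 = 14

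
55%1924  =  55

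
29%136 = 29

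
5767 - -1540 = 7307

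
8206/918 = 8 + 431/459 = 8.94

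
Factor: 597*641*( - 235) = -3^1*5^1  *  47^1*199^1*641^1 = - 89929095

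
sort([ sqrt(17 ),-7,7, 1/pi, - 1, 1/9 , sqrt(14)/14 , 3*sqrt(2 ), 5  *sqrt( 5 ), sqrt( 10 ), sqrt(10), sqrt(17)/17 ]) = [  -  7,-1,  1/9, sqrt ( 17)/17,  sqrt( 14 )/14,  1/pi,sqrt(10) , sqrt(10),sqrt(17), 3*sqrt(2),7,5*sqrt(5)]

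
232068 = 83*2796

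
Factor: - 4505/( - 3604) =2^( - 2)*5^1  =  5/4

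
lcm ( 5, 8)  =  40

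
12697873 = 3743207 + 8954666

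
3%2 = 1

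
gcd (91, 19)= 1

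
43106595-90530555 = -47423960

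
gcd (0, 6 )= 6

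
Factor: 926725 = 5^2*19^1 * 1951^1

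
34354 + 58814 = 93168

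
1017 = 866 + 151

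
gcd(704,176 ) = 176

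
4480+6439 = 10919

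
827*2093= 1730911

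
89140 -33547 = 55593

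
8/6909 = 8/6909 =0.00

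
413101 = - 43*( - 9607)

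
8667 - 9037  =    -  370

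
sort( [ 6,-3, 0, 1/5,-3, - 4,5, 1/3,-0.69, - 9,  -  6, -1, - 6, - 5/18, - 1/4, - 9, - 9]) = [ - 9  , - 9,-9, - 6,-6, - 4, - 3, - 3,-1 , - 0.69, - 5/18, - 1/4,0, 1/5,  1/3,5,6] 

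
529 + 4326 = 4855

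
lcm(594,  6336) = 19008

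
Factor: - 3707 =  - 11^1*337^1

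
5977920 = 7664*780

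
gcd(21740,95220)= 20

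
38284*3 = 114852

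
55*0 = 0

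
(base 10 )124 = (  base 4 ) 1330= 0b1111100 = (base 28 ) 4c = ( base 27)4G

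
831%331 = 169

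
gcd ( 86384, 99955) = 1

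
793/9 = 793/9= 88.11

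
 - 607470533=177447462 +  - 784917995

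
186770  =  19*9830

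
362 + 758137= 758499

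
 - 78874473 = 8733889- 87608362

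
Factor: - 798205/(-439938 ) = 2^( - 1)*3^(- 3)*5^1*263^1*607^1*8147^( - 1) 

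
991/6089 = 991/6089 = 0.16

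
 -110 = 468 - 578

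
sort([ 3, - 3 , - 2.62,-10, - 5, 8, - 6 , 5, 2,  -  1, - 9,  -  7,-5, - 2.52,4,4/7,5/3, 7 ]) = [ - 10 , - 9, - 7, - 6, - 5, - 5,-3,  -  2.62, - 2.52,  -  1,4/7, 5/3,2, 3, 4, 5, 7, 8] 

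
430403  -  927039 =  - 496636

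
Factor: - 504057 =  - 3^1*401^1*419^1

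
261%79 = 24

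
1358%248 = 118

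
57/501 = 19/167 = 0.11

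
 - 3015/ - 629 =3015/629 = 4.79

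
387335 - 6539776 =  - 6152441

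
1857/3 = 619 =619.00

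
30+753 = 783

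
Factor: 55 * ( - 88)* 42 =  -2^4 * 3^1*5^1 * 7^1*11^2=-203280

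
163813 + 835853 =999666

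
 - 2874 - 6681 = -9555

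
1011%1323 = 1011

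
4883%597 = 107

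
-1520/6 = -254+2/3 = - 253.33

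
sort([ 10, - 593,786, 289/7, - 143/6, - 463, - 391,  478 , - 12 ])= [-593, - 463, - 391, - 143/6,-12 , 10,289/7, 478, 786]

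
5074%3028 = 2046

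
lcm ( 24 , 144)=144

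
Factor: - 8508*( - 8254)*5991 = 420718166712  =  2^3*3^2*709^1*1997^1*4127^1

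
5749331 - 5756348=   -  7017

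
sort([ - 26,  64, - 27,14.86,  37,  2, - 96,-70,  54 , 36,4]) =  [ - 96, - 70,-27,- 26,  2,4 , 14.86,36,  37,54,64 ] 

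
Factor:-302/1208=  - 2^( - 2)  =  - 1/4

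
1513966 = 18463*82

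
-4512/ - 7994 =2256/3997 = 0.56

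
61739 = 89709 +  - 27970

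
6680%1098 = 92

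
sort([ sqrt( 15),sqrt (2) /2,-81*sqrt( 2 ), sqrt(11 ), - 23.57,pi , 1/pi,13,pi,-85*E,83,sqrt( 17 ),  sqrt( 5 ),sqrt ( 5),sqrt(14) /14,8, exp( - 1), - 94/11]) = [ - 85*E, - 81*sqrt( 2 ), -23.57, - 94/11, sqrt( 14) /14,  1/pi,  exp(-1 ),  sqrt( 2 ) /2,sqrt (5 ),sqrt(5 ),pi, pi, sqrt(11), sqrt(15), sqrt(17),8, 13,83 ] 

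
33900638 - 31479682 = 2420956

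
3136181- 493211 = 2642970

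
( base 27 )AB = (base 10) 281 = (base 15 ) 13b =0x119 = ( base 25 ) B6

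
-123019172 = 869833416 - 992852588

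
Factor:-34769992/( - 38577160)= 4346249/4822145= 5^ (-1)*463^ ( - 1 )*2083^( - 1)*4346249^1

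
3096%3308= 3096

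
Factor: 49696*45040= 2238307840 = 2^9*5^1*563^1*1553^1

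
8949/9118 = 8949/9118 = 0.98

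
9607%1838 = 417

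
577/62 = 577/62 = 9.31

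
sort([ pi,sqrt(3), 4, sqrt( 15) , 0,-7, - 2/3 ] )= [ - 7, - 2/3, 0,sqrt(3), pi,sqrt( 15),  4]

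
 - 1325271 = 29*( - 45699 )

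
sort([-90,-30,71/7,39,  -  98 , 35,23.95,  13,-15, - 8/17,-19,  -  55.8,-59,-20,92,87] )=[-98,  -  90, - 59,-55.8, - 30, - 20, - 19,-15, - 8/17,  71/7,13,23.95, 35, 39,87,92]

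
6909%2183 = 360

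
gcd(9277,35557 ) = 1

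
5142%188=66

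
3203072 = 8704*368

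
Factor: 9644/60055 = 2^2*5^( - 1 ) * 2411^1 * 12011^ ( - 1 )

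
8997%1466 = 201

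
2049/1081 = 2049/1081 = 1.90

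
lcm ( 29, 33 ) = 957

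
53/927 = 53/927=0.06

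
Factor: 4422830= 2^1*5^1*442283^1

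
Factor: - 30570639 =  - 3^1*11^1 * 19^1*48757^1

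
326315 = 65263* 5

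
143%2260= 143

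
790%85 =25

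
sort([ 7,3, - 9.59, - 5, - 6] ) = [ - 9.59, - 6, - 5,3, 7]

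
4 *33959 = 135836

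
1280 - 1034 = 246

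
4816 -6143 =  - 1327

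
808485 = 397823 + 410662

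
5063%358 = 51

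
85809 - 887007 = -801198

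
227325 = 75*3031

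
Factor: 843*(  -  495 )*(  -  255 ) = 3^4*5^2*11^1*17^1 * 281^1 = 106407675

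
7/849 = 7/849 = 0.01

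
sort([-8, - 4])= [ - 8,-4 ] 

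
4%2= 0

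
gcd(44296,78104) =8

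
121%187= 121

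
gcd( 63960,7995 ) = 7995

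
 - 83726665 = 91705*(- 913)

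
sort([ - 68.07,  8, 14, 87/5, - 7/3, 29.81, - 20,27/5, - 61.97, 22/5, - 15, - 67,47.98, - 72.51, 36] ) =[  -  72.51,-68.07, - 67, -61.97, - 20, - 15,- 7/3, 22/5, 27/5,8, 14,87/5, 29.81,36, 47.98]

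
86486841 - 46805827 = 39681014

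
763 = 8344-7581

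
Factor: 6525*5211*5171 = 175823178525 = 3^5*5^2*29^1*193^1 *5171^1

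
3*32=96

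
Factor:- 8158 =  - 2^1*4079^1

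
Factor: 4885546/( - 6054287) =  -2^1*19^1*83^1*1549^1*6054287^(-1 ) 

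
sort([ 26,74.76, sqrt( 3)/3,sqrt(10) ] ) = [ sqrt( 3)/3,sqrt( 10),  26 , 74.76]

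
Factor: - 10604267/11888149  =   -7^(  -  1 )*13^ ( - 1)*397^1*26711^1*130639^ ( - 1) 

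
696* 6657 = 4633272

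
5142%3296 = 1846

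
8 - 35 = -27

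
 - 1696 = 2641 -4337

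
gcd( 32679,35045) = 1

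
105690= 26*4065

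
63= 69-6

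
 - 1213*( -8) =9704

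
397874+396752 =794626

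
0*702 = 0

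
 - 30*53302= - 1599060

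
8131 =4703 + 3428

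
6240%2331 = 1578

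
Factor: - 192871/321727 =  - 19^( - 1)*41^( - 1) * 467^1  =  - 467/779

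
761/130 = 5 + 111/130 =5.85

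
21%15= 6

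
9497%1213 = 1006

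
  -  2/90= - 1/45 = - 0.02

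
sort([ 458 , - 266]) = [-266,458 ]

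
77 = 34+43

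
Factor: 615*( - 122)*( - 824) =61824720 = 2^4*3^1*5^1*41^1*61^1*103^1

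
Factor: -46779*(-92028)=4304977812 = 2^2*3^2*31^1*503^1*7669^1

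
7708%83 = 72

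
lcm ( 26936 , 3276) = 242424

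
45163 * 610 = 27549430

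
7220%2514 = 2192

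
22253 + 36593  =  58846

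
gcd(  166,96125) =1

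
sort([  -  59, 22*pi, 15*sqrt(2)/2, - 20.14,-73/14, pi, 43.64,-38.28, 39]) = [ - 59, - 38.28, - 20.14,  -  73/14, pi,15*sqrt( 2)/2,39,43.64 , 22* pi] 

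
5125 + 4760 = 9885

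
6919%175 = 94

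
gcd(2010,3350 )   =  670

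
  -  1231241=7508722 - 8739963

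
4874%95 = 29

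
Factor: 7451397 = 3^2*151^1*5483^1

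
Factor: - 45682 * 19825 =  - 2^1*5^2 * 7^1*13^2*61^1 * 251^1 = - 905645650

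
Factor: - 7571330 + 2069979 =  - 5501351^1 = -  5501351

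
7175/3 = 7175/3  =  2391.67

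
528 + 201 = 729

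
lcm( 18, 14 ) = 126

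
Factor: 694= 2^1*347^1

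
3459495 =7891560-4432065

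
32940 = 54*610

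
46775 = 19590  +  27185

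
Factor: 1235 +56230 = 57465 = 3^2*5^1*1277^1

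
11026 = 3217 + 7809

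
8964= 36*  249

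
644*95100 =61244400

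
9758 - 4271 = 5487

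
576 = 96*6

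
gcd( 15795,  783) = 27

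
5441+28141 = 33582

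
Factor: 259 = 7^1*37^1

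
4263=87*49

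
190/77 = 190/77 = 2.47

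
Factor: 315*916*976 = 281615040 = 2^6*3^2*5^1*7^1*61^1*229^1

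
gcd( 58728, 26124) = 12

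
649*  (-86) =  - 55814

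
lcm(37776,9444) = 37776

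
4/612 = 1/153 = 0.01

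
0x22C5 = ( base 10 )8901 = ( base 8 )21305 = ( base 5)241101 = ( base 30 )9ql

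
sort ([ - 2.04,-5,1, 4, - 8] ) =[ - 8,-5, - 2.04, 1, 4 ] 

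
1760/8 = 220 = 220.00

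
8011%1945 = 231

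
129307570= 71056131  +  58251439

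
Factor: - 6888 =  - 2^3*3^1*7^1*41^1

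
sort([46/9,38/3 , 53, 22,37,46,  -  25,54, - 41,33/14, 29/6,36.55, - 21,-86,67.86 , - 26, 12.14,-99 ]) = [ - 99, - 86, - 41,- 26, - 25, - 21,33/14,29/6,46/9,12.14,38/3,22,36.55,37,46,53 , 54,67.86 ] 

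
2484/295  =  8+124/295=8.42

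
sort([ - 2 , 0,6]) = [ - 2 , 0 , 6]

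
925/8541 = 925/8541  =  0.11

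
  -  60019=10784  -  70803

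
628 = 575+53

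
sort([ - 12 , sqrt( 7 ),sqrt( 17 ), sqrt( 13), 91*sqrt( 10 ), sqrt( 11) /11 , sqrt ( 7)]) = [ - 12,sqrt( 11) /11,sqrt(7 ),sqrt( 7), sqrt(13), sqrt( 17 ),  91 * sqrt( 10)] 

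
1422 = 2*711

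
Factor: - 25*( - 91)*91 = 207025 = 5^2*7^2*  13^2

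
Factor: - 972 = - 2^2*3^5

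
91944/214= 429+ 69/107=429.64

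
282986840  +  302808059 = 585794899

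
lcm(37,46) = 1702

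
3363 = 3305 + 58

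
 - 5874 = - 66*89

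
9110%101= 20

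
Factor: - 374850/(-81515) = 630/137 = 2^1*3^2*5^1*7^1 * 137^(-1) 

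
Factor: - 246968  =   - 2^3*30871^1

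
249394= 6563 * 38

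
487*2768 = 1348016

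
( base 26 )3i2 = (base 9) 3375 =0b100111000010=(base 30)2n8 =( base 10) 2498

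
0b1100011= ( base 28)3F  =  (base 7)201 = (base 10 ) 99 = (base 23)47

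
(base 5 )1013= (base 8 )205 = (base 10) 133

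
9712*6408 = 62234496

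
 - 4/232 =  - 1/58 = - 0.02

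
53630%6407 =2374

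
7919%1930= 199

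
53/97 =53/97 = 0.55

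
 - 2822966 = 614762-3437728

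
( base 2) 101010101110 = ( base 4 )222232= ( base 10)2734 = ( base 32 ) 2LE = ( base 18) 87g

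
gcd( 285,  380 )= 95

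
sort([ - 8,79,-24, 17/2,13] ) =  [-24, - 8,  17/2,13,79]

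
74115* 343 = 25421445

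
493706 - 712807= - 219101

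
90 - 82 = 8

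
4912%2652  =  2260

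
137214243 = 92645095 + 44569148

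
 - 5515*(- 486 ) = 2680290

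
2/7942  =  1/3971= 0.00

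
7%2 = 1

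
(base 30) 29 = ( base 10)69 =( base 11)63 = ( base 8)105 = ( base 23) 30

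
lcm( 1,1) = 1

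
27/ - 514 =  - 27/514= -0.05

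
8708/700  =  311/25 = 12.44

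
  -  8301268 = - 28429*292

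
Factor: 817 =19^1*43^1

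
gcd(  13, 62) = 1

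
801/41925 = 267/13975 = 0.02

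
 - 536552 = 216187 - 752739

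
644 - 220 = 424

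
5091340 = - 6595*( - 772 ) 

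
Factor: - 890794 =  - 2^1*419^1*1063^1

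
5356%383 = 377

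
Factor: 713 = 23^1*31^1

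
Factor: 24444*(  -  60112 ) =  - 1469377728 = - 2^6 * 3^2*7^1*13^1*17^2*97^1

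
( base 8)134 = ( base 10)92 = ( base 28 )38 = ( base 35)2M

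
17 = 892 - 875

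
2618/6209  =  374/887 = 0.42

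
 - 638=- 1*638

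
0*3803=0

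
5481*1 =5481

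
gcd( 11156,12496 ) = 4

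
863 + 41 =904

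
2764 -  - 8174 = 10938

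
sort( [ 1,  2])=[ 1 , 2] 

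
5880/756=7 + 7/9 = 7.78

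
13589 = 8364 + 5225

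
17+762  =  779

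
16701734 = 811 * 20594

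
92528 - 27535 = 64993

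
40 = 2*20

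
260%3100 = 260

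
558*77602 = 43301916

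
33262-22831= 10431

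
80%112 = 80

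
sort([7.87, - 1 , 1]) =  [ - 1, 1, 7.87 ] 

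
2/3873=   2/3873 = 0.00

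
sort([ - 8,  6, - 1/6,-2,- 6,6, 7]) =[-8, - 6, - 2,-1/6, 6, 6,  7] 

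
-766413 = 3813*( - 201)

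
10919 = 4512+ 6407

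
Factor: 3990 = 2^1 * 3^1*5^1*7^1*19^1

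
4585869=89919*51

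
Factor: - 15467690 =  -2^1 * 5^1*7^1 *149^1 * 1483^1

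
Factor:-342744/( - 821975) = 2^3*3^1*5^( - 2 )*7^( - 2)  *11^(-1 )*61^( - 1 )*14281^1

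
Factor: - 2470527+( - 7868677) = -2^2*  79^1*32719^1 = -10339204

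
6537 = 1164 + 5373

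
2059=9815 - 7756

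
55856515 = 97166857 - 41310342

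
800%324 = 152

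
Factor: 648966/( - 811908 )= - 108161/135318 = - 2^(-1)*3^ (  -  1 )*19^(-1 )*1187^( - 1)*108161^1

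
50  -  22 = 28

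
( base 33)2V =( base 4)1201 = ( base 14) 6d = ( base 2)1100001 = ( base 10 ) 97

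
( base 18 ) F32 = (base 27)6k2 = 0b1001100110100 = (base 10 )4916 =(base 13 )2312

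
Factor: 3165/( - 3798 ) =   -  5/6= -  2^(  -  1)*3^( - 1 )*5^1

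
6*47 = 282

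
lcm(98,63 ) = 882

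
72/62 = 1 +5/31 = 1.16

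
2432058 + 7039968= 9472026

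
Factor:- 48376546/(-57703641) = 2^1*3^( - 1)*19^1*67^1*19001^1*19234547^(-1) 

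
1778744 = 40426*44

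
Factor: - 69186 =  - 2^1*3^1*13^1*887^1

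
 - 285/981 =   -  1 + 232/327 = - 0.29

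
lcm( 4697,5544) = 338184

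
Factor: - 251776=- 2^7*7^1 * 281^1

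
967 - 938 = 29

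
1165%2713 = 1165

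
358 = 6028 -5670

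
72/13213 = 72/13213 = 0.01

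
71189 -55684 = 15505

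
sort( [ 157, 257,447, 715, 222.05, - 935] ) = [ -935, 157,  222.05, 257, 447, 715]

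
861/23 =37 + 10/23=37.43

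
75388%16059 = 11152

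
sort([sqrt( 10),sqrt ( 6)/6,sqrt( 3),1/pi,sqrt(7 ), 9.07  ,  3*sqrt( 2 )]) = [ 1/pi, sqrt(6 )/6,sqrt( 3), sqrt(7 ),sqrt(10), 3*sqrt ( 2), 9.07]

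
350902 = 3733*94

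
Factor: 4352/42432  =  4/39 = 2^2*3^(-1 )*13^( - 1 ) 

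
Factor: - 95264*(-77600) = 7392486400=2^10*5^2*13^1 *97^1  *  229^1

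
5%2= 1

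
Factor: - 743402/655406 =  - 11^1*43^( - 1)*7621^( -1 )*33791^1 = - 371701/327703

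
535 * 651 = 348285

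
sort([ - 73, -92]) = [-92, - 73]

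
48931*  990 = 48441690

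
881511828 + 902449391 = 1783961219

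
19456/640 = 30+ 2/5 = 30.40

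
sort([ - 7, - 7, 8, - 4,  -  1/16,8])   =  [ - 7,- 7, - 4, - 1/16, 8, 8 ]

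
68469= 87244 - 18775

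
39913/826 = 48 + 265/826 = 48.32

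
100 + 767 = 867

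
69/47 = 69/47 = 1.47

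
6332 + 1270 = 7602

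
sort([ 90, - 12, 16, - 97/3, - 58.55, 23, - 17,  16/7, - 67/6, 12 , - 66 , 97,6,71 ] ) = [ - 66  , - 58.55, - 97/3,- 17, - 12, - 67/6 , 16/7,  6,  12,16,23, 71,  90,  97]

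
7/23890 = 7/23890 = 0.00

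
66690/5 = 13338 = 13338.00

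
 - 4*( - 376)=1504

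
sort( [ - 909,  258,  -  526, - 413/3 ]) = [ - 909,  -  526,  -  413/3, 258 ]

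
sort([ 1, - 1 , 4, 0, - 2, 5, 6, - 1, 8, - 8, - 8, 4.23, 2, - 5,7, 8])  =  [ - 8, - 8, - 5, -2,-1, - 1,0,1, 2, 4,4.23,5,  6,7,8,8] 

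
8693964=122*71262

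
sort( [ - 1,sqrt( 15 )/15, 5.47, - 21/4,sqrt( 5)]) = [ - 21/4, - 1,sqrt( 15)/15,sqrt( 5), 5.47]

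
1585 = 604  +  981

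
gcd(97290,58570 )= 10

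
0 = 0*88393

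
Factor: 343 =7^3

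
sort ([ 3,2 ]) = [ 2,3]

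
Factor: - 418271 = -7^1 * 59753^1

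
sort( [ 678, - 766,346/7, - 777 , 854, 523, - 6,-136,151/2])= [ - 777,-766, - 136, - 6,346/7,151/2, 523,678 , 854]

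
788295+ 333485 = 1121780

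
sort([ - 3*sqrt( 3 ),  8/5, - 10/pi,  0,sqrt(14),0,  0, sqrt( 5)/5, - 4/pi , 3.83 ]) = [  -  3*sqrt( 3 ) , - 10/pi, - 4/pi,0,  0, 0, sqrt( 5)/5,  8/5,sqrt( 14 ), 3.83]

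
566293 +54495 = 620788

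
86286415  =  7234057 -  - 79052358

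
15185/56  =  271 + 9/56 =271.16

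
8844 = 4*2211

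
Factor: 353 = 353^1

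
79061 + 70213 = 149274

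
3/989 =3/989=0.00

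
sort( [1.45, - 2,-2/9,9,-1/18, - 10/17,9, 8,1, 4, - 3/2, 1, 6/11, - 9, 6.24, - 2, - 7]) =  [ - 9, - 7, - 2, - 2,-3/2, - 10/17, - 2/9 , - 1/18,6/11, 1,1, 1.45, 4, 6.24, 8, 9, 9 ] 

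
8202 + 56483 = 64685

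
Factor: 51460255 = 5^1*  7^1*11^1*73^1*1831^1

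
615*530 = 325950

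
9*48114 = 433026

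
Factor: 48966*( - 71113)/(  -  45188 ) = 2^( - 1 )*3^1*7^1 * 11^( - 1)*13^( - 1) * 79^( - 1 )*8161^1*10159^1 = 1741059579/22594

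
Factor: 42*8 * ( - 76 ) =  - 2^6*3^1*7^1*19^1 = -25536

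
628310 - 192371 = 435939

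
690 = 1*690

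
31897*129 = 4114713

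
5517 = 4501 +1016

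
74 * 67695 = 5009430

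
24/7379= 24/7379=0.00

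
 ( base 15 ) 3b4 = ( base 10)844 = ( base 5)11334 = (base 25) 18J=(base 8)1514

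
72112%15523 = 10020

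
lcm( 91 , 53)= 4823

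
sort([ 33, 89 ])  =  [ 33,89]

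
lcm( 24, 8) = 24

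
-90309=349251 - 439560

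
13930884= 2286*6094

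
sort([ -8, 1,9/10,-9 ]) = [ - 9, - 8, 9/10 , 1 ]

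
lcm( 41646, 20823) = 41646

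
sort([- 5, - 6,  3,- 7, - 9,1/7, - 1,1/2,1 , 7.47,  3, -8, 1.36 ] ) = [ -9, - 8 ,  -  7,-6, - 5,-1,  1/7, 1/2,  1 , 1.36,3,  3,7.47] 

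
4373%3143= 1230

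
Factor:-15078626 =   -  2^1 *17^1*443489^1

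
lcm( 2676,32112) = 32112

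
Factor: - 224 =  - 2^5*7^1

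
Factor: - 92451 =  - 3^1*  30817^1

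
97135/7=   97135/7 =13876.43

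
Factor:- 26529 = -3^1*37^1*239^1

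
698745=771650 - 72905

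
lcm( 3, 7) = 21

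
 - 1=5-6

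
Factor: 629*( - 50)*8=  - 251600=-  2^4*5^2*17^1*37^1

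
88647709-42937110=45710599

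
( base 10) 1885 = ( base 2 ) 11101011101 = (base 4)131131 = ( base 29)270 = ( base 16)75D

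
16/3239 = 16/3239 = 0.00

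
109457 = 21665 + 87792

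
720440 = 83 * 8680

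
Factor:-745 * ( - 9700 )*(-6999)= - 2^2*3^1* 5^3*97^1*149^1*2333^1= - 50578273500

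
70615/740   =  95 + 63/148=95.43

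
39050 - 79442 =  - 40392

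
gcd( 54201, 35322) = 609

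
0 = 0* 5869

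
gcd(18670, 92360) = 10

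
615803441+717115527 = 1332918968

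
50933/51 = 998 + 35/51 = 998.69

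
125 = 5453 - 5328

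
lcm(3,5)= 15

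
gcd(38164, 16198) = 14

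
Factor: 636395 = 5^1  *  17^1*7487^1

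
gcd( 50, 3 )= 1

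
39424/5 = 7884+4/5 =7884.80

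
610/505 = 1  +  21/101 = 1.21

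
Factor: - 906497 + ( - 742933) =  - 1649430 = -2^1*3^3*5^1* 41^1  *149^1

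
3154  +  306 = 3460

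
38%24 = 14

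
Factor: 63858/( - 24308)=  - 31929/12154 = -  2^( - 1)*3^1*29^1 *59^( - 1) * 103^(  -  1) * 367^1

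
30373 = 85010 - 54637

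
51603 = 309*167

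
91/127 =91/127  =  0.72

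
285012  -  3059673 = -2774661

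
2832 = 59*48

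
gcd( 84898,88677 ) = 1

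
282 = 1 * 282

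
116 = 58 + 58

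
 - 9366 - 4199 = -13565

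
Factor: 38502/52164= 31/42 = 2^( - 1)*3^( - 1)*7^ (-1 )*31^1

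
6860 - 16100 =-9240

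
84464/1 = 84464=84464.00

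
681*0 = 0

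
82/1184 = 41/592 =0.07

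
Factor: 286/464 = 143/232= 2^( -3)*11^1*13^1*29^(  -  1)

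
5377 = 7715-2338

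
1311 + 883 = 2194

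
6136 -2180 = 3956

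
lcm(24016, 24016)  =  24016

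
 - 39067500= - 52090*750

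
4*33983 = 135932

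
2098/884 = 1049/442 = 2.37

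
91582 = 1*91582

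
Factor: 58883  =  11^1*53^1 *101^1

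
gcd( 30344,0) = 30344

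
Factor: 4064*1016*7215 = 2^8*3^1*5^1*13^1*37^1*127^2 = 29790908160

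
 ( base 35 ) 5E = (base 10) 189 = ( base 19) 9i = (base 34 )5j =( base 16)bd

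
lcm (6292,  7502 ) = 195052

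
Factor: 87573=3^1*29191^1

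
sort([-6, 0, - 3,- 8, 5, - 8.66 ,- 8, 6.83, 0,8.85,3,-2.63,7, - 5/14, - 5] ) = [  -  8.66,  -  8,-8, - 6, - 5,-3,-2.63 , -5/14, 0,0, 3  ,  5,  6.83 , 7 , 8.85] 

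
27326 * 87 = 2377362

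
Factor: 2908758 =2^1*3^1*29^1*73^1*229^1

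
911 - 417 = 494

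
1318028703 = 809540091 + 508488612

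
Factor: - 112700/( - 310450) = 322/887 = 2^1* 7^1*23^1*887^( - 1 ) 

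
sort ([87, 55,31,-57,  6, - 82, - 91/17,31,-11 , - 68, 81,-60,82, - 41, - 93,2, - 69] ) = [ - 93, - 82,  -  69, - 68, - 60, - 57,- 41, - 11, - 91/17 , 2,  6, 31,31,55 , 81, 82, 87]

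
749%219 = 92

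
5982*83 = 496506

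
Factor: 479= 479^1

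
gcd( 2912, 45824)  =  32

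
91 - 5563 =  - 5472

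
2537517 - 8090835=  - 5553318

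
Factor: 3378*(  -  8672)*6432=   -  188419110912 = - 2^11 * 3^2*67^1*271^1*563^1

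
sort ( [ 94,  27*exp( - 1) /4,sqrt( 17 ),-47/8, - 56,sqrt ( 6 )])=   [ - 56,-47/8,sqrt( 6 ),27* exp( - 1) /4, sqrt( 17 ),94]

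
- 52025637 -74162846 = - 126188483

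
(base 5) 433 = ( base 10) 118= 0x76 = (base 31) 3P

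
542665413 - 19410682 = 523254731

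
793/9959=793/9959=0.08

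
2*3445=6890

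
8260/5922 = 590/423 = 1.39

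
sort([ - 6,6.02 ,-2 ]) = [ - 6, - 2,6.02 ]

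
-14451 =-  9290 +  - 5161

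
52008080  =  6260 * 8308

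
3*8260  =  24780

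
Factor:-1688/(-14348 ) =2^1*17^( -1) = 2/17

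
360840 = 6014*60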